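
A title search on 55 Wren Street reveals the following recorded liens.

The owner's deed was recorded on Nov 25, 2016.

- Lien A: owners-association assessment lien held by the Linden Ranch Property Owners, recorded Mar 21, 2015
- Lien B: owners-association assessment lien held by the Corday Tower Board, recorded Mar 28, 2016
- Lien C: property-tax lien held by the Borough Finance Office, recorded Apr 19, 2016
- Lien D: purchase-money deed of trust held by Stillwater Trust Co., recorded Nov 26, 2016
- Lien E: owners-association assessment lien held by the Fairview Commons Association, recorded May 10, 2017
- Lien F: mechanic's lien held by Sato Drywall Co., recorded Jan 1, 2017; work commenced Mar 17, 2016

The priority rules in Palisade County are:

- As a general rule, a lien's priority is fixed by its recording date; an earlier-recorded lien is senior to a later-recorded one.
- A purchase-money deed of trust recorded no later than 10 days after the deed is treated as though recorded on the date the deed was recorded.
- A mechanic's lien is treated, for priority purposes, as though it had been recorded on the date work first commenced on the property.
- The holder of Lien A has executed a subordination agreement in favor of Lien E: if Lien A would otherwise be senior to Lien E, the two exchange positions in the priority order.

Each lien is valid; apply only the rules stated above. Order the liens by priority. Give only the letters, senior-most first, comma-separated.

First, effective dates: D relates back to the deed date Nov 25, 2016; F's effective date is Mar 17, 2016, when work began.
By effective date, earliest first: A (Mar 21, 2015), F (Mar 17, 2016), B (Mar 28, 2016), C (Apr 19, 2016), D (Nov 25, 2016), E (May 10, 2017).
A would otherwise be senior to E, so under the subordination agreement A and E exchange positions.

E, F, B, C, D, A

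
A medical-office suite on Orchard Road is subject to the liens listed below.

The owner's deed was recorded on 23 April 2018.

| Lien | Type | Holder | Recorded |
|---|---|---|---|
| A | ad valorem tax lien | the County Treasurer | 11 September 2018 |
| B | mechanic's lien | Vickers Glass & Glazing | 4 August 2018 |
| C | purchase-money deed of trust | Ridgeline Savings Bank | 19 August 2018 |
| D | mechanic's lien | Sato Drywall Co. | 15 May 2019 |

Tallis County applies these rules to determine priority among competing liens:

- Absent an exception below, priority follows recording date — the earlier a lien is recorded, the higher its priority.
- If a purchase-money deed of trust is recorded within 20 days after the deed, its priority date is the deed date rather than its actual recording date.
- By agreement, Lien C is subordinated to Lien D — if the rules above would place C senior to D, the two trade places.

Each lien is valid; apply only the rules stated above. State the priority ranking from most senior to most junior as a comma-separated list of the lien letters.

Effective dates after the stated exceptions: C was recorded 118 days after the deed — beyond 20 days — so no relation-back applies.
Ordering by effective date: B (4 August 2018), C (19 August 2018), A (11 September 2018), D (15 May 2019).
C is senior to D before the subordination, so the two trade places.

B, D, A, C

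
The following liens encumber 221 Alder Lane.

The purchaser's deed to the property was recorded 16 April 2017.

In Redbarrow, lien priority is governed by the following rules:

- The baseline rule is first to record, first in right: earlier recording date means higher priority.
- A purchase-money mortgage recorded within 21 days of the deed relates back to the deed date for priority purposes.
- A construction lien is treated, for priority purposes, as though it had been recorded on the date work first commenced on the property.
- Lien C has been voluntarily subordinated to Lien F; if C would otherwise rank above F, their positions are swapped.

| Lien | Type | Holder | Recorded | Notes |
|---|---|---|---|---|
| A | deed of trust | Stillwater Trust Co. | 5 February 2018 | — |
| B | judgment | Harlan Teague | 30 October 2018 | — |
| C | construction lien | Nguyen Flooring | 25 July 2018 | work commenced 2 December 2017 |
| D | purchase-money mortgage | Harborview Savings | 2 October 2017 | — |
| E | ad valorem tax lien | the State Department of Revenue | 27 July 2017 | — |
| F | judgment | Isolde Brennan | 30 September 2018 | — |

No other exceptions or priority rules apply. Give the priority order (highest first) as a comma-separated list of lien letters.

Adjusting effective dates: C's effective date is 2 December 2017, when work began; D missed the 21-day window (169 days after the deed), so its recording date stands.
Ordering by effective date: E (27 July 2017), D (2 October 2017), C (2 December 2017), A (5 February 2018), F (30 September 2018), B (30 October 2018).
C would otherwise be senior to F, so under the subordination agreement C and F exchange positions.

E, D, F, A, C, B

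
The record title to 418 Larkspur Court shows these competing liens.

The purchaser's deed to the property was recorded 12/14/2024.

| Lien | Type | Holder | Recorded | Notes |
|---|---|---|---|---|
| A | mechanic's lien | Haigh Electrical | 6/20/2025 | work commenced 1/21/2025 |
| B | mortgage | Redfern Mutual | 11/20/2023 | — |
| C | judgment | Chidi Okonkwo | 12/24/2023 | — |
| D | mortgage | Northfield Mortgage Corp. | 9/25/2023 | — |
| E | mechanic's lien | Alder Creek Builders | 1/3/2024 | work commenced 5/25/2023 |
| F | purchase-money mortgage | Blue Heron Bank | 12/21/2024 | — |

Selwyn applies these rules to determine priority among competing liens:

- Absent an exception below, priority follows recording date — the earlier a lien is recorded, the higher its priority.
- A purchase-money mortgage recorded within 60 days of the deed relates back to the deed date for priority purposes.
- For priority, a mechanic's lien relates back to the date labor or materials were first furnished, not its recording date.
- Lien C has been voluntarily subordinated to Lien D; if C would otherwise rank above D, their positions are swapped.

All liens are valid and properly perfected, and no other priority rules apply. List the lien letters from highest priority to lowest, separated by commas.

E, D, B, C, F, A

Adjusting effective dates: A's effective date is 1/21/2025, when work began; E relates back to 5/25/2023 (work commenced); F relates back to the deed date 12/14/2024.
Sorted by effective date: E (5/25/2023), D (9/25/2023), B (11/20/2023), C (12/24/2023), F (12/14/2024), A (1/21/2025).
C is already junior to D, so the subordination agreement changes nothing.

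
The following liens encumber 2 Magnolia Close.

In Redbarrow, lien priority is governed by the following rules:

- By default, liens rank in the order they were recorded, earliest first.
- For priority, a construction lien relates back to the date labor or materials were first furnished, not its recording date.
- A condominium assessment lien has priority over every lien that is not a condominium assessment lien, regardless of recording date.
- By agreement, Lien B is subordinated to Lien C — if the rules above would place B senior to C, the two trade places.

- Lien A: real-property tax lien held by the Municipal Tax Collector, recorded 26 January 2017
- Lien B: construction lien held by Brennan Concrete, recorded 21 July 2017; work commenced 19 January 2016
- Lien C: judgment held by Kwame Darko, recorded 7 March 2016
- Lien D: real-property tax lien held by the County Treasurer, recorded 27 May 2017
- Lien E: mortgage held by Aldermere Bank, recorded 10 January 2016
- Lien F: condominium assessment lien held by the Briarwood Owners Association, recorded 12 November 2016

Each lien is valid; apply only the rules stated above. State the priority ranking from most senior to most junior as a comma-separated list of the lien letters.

F, E, C, B, A, D

First, effective dates: B's effective date is 19 January 2016, when work began.
F, as a condominium assessment lien, has superpriority and ranks first.
The other liens, earliest effective date first: E (10 January 2016), B (19 January 2016), C (7 March 2016), A (26 January 2017), D (27 May 2017).
The subordination applies — B was senior to C — so B and C swap.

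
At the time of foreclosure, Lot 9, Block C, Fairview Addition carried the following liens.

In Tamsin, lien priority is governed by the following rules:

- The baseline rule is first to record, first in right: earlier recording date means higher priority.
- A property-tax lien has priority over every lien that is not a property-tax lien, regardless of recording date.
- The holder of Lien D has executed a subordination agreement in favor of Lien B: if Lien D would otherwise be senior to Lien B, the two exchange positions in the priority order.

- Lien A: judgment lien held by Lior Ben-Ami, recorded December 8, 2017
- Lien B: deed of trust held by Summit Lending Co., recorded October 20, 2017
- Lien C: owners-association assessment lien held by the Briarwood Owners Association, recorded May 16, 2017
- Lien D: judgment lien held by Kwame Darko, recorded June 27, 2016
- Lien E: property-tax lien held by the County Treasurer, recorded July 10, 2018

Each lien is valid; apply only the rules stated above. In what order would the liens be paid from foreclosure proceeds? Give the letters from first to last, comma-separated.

E is a property-tax lien, so it outranks all other liens regardless of date.
Ordering the rest by effective date: D (June 27, 2016), C (May 16, 2017), B (October 20, 2017), A (December 8, 2017).
Because D would otherwise rank above B, the subordination swaps them.

E, B, C, D, A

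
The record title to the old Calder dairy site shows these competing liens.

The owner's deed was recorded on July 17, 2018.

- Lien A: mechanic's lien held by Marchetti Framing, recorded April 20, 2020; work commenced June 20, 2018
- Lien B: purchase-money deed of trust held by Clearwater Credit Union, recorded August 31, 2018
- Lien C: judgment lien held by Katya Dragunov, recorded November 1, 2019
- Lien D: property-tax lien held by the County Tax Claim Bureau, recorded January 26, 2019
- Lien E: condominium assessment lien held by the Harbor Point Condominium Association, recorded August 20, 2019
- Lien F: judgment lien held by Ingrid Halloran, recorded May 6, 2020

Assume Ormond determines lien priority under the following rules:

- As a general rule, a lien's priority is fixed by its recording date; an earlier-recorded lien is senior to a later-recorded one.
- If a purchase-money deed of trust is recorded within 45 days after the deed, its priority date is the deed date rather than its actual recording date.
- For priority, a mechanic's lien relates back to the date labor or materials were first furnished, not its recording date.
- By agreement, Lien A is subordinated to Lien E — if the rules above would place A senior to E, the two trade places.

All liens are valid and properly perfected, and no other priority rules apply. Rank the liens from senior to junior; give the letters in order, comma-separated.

Effective dates after the stated exceptions: A's effective date is June 20, 2018, when work began; B was recorded within the 45-day window, so its effective date is the deed date July 17, 2018.
By effective date, earliest first: A (June 20, 2018), B (July 17, 2018), D (January 26, 2019), E (August 20, 2019), C (November 1, 2019), F (May 6, 2020).
A would otherwise be senior to E, so under the subordination agreement A and E exchange positions.

E, B, D, A, C, F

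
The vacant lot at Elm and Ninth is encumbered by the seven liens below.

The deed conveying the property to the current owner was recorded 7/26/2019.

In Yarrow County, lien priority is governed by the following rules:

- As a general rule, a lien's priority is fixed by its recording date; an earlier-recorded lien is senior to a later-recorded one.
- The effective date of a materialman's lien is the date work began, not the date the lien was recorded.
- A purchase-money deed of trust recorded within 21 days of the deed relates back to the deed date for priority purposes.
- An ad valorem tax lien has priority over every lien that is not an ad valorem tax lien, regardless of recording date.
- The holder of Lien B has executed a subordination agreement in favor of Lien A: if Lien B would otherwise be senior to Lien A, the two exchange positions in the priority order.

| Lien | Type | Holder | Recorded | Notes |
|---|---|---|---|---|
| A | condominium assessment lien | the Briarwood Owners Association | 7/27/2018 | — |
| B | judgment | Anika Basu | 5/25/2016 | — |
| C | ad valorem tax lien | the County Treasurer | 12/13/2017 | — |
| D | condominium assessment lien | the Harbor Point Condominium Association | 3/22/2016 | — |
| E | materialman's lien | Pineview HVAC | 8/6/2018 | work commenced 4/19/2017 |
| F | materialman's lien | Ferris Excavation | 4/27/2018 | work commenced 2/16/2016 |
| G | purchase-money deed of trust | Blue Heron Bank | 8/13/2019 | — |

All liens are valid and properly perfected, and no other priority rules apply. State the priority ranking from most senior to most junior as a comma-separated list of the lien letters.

Adjusting effective dates: E relates back to 4/19/2017 (work commenced); F's effective date is 2/16/2016, when work began; G was recorded within the 21-day window, so its effective date is the deed date 7/26/2019.
As an ad valorem tax lien, C is senior to every other lien.
The other liens, earliest effective date first: F (2/16/2016), D (3/22/2016), B (5/25/2016), E (4/19/2017), A (7/27/2018), G (7/26/2019).
B is senior to A before the subordination, so the two trade places.

C, F, D, A, E, B, G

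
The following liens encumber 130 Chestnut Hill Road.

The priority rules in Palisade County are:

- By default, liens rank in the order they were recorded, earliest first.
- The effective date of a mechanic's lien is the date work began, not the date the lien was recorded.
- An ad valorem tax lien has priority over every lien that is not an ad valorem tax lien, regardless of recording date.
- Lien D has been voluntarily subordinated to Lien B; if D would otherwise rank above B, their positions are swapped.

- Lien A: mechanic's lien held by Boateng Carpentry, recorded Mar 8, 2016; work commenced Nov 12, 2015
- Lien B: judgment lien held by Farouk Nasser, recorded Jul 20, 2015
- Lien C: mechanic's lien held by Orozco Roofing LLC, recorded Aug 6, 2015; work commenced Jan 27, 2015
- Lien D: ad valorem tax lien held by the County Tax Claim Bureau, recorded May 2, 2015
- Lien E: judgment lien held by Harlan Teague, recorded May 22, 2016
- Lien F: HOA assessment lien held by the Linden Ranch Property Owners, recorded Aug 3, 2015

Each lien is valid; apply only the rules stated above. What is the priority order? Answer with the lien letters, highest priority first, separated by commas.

First, effective dates: A's effective date is Nov 12, 2015, when work began; C's effective date is Jan 27, 2015, when work began.
D is an ad valorem tax lien, so it outranks all other liens regardless of date.
Among the remaining liens, by effective date: C (Jan 27, 2015), B (Jul 20, 2015), F (Aug 3, 2015), A (Nov 12, 2015), E (May 22, 2016).
D is senior to B before the subordination, so the two trade places.

B, C, D, F, A, E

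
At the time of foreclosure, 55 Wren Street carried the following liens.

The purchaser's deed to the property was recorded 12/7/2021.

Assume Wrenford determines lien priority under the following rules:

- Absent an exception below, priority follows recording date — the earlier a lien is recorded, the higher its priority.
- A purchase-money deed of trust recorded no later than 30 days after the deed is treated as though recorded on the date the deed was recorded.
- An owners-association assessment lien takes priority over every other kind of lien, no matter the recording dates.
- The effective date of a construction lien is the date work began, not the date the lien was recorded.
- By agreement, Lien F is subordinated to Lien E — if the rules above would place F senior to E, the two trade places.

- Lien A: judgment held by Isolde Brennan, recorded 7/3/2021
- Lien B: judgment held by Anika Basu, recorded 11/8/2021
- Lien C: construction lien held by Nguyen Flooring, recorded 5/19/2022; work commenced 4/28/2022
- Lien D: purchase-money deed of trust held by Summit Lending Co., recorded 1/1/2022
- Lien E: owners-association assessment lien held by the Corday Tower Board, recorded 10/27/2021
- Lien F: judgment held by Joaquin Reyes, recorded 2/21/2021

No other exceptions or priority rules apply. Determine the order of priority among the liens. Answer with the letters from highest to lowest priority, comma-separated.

E, F, A, B, D, C

Effective dates: C's effective date is 4/28/2022, when work began; D's effective date is the deed date, 12/7/2021.
E, as an owners-association assessment lien, has superpriority and ranks first.
Remaining liens by effective date: F (2/21/2021), A (7/3/2021), B (11/8/2021), D (12/7/2021), C (4/28/2022).
F is already junior to E, so the subordination agreement changes nothing.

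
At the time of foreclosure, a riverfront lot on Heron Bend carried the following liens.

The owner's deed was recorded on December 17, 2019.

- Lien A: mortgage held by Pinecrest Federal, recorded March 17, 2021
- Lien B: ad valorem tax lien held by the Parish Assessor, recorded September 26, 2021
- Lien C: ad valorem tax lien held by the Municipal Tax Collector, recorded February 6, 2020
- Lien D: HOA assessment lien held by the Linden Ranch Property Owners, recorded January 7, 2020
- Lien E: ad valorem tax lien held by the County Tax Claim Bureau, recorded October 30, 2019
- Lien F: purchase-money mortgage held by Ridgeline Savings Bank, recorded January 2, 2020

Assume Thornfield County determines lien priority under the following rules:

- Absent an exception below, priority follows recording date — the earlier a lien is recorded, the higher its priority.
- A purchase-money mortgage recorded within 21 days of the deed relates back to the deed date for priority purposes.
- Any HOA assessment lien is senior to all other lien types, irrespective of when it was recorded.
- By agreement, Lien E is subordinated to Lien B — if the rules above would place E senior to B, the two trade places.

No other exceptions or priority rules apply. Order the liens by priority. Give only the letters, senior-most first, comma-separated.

D, B, F, C, A, E

Effective dates: F's effective date is the deed date, December 17, 2019.
As an HOA assessment lien, D is senior to every other lien.
Among the remaining liens, by effective date: E (October 30, 2019), F (December 17, 2019), C (February 6, 2020), A (March 17, 2021), B (September 26, 2021).
E is senior to B before the subordination, so the two trade places.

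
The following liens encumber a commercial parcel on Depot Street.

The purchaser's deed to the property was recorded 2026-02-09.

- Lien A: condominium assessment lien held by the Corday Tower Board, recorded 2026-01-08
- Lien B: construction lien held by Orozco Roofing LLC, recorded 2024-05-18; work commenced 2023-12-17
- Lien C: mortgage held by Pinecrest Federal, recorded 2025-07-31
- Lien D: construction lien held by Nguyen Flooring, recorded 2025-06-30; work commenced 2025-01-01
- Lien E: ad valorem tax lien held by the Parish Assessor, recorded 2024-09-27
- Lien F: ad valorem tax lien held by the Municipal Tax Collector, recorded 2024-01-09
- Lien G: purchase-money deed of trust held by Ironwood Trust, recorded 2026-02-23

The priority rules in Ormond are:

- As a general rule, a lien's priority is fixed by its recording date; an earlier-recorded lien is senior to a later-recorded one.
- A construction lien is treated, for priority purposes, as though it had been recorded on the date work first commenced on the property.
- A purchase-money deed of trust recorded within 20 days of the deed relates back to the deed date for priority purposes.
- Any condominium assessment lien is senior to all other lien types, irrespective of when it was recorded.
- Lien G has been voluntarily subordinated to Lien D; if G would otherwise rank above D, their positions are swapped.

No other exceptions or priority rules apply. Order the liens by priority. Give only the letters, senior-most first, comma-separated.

A, B, F, E, D, C, G

Effective dates after the stated exceptions: B relates back to 2023-12-17 (work commenced); D is treated as recorded 2025-01-01, the work-commencement date; G's effective date is the deed date, 2026-02-09.
As a condominium assessment lien, A is senior to every other lien.
Among the remaining liens, by effective date: B (2023-12-17), F (2024-01-09), E (2024-09-27), D (2025-01-01), C (2025-07-31), G (2026-02-09).
Since G is not senior to D, the subordination leaves the order unchanged.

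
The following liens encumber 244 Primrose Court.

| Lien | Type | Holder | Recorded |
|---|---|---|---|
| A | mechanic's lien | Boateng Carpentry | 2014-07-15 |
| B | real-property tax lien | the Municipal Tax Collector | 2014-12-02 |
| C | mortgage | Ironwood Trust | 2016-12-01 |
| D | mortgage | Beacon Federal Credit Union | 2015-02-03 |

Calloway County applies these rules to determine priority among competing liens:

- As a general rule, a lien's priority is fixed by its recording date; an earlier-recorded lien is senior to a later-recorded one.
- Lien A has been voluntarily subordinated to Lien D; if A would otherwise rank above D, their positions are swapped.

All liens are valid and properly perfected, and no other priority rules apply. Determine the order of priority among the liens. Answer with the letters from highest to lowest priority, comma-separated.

D, B, A, C

Ordering by effective date: A (2014-07-15), B (2014-12-02), D (2015-02-03), C (2016-12-01).
A would otherwise be senior to D, so under the subordination agreement A and D exchange positions.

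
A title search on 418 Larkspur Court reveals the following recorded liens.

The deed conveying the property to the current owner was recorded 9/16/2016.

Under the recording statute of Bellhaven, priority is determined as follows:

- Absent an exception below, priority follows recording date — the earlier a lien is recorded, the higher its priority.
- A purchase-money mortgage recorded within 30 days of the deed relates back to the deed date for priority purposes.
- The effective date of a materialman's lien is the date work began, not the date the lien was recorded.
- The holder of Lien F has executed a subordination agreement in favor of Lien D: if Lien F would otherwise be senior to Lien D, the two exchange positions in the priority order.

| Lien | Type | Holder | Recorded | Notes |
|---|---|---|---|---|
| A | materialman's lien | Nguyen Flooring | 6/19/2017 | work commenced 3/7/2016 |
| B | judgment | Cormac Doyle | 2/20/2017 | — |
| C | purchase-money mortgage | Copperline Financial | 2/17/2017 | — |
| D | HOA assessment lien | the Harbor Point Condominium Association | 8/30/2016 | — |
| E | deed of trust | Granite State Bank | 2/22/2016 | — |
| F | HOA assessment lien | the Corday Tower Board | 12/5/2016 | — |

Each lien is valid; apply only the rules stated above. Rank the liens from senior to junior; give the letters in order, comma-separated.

E, A, D, F, C, B

Effective dates: A's effective date is 3/7/2016, when work began; C was recorded 154 days after the deed — beyond 30 days — so no relation-back applies.
By effective date, earliest first: E (2/22/2016), A (3/7/2016), D (8/30/2016), F (12/5/2016), C (2/17/2017), B (2/20/2017).
F already ranks below D; the subordination has no effect.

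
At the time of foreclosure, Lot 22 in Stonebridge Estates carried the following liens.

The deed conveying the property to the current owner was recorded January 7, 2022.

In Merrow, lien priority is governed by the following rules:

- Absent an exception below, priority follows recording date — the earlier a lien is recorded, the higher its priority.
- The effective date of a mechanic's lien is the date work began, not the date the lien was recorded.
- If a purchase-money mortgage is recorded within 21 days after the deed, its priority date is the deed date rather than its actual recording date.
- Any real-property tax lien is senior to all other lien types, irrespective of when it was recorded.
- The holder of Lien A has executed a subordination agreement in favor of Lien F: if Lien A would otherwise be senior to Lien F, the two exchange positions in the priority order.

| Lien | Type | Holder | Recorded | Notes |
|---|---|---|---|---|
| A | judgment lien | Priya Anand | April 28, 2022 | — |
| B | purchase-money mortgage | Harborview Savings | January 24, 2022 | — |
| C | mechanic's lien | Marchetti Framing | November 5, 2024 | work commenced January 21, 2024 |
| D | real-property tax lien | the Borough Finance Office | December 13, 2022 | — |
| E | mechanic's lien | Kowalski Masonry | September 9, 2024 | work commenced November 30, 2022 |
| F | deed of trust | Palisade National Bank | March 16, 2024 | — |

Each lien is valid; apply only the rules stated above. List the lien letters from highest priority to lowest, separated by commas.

Effective dates: B relates back to the deed date January 7, 2022; C relates back to January 21, 2024 (work commenced); E's effective date is November 30, 2022, when work began.
As a real-property tax lien, D is senior to every other lien.
The other liens, earliest effective date first: B (January 7, 2022), A (April 28, 2022), E (November 30, 2022), C (January 21, 2024), F (March 16, 2024).
A would otherwise be senior to F, so under the subordination agreement A and F exchange positions.

D, B, F, E, C, A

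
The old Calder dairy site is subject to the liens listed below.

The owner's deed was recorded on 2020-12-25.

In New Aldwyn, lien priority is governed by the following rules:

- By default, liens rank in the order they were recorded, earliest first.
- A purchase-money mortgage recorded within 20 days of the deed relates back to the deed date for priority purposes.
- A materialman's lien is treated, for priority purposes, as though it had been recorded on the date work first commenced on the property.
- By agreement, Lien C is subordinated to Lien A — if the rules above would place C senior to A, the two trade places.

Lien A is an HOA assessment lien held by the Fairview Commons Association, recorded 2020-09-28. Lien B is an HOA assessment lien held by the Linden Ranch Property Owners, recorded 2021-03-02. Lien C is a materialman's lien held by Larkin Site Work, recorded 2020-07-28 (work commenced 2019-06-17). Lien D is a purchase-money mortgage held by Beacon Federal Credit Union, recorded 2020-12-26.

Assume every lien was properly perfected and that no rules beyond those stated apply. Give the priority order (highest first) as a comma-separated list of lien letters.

A, C, D, B

Effective dates: C is treated as recorded 2019-06-17, the work-commencement date; D's effective date is the deed date, 2020-12-25.
By effective date, earliest first: C (2019-06-17), A (2020-09-28), D (2020-12-25), B (2021-03-02).
C would otherwise be senior to A, so under the subordination agreement C and A exchange positions.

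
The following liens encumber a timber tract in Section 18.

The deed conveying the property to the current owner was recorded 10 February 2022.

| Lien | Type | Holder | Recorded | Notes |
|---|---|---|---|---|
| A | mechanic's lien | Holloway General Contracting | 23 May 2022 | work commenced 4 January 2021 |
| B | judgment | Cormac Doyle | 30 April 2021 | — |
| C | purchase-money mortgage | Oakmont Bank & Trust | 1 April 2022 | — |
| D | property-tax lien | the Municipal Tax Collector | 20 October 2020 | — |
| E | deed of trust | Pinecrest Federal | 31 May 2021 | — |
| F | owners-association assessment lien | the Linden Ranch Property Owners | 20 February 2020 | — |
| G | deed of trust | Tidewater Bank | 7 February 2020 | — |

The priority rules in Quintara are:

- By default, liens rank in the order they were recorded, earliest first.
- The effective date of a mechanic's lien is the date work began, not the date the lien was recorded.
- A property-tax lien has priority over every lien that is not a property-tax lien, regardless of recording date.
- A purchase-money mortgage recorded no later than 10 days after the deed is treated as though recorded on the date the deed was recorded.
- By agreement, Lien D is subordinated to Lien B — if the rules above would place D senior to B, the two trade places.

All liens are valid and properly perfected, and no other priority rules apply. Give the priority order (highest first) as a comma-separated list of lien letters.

B, G, F, A, D, E, C

First, effective dates: A relates back to 4 January 2021 (work commenced); C was recorded 50 days after the deed — beyond 10 days — so no relation-back applies.
D is a property-tax lien, so it outranks all other liens regardless of date.
Remaining liens by effective date: G (7 February 2020), F (20 February 2020), A (4 January 2021), B (30 April 2021), E (31 May 2021), C (1 April 2022).
D would otherwise be senior to B, so under the subordination agreement D and B exchange positions.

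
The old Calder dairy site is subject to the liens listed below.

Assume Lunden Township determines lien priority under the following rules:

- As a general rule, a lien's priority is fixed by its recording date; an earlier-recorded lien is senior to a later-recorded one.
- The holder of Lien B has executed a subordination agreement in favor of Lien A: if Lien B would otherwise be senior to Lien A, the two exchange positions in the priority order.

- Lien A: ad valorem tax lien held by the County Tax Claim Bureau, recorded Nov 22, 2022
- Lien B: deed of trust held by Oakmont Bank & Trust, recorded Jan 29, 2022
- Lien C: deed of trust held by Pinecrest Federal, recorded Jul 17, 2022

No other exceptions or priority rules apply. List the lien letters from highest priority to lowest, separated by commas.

A, C, B

By effective date, earliest first: B (Jan 29, 2022), C (Jul 17, 2022), A (Nov 22, 2022).
The subordination applies — B was senior to A — so B and A swap.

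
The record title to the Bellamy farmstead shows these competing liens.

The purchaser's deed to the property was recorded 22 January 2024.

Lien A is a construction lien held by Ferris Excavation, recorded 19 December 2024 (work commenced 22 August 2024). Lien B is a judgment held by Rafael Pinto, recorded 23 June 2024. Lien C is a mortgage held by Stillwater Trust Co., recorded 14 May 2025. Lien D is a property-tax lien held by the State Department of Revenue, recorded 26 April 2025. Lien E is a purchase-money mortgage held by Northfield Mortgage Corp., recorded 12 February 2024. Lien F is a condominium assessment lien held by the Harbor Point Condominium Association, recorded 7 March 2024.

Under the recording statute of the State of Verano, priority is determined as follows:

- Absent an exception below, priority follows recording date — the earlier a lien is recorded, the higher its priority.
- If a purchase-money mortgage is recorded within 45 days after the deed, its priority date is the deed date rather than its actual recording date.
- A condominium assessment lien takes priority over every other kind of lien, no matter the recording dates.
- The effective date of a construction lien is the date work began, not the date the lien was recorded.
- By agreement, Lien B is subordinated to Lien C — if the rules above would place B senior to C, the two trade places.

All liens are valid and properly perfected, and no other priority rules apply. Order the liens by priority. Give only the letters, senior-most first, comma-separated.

First, effective dates: A's effective date is 22 August 2024, when work began; E was recorded within the 45-day window, so its effective date is the deed date 22 January 2024.
F is a condominium assessment lien, so it outranks all other liens regardless of date.
Remaining liens by effective date: E (22 January 2024), B (23 June 2024), A (22 August 2024), D (26 April 2025), C (14 May 2025).
The subordination applies — B was senior to C — so B and C swap.

F, E, C, A, D, B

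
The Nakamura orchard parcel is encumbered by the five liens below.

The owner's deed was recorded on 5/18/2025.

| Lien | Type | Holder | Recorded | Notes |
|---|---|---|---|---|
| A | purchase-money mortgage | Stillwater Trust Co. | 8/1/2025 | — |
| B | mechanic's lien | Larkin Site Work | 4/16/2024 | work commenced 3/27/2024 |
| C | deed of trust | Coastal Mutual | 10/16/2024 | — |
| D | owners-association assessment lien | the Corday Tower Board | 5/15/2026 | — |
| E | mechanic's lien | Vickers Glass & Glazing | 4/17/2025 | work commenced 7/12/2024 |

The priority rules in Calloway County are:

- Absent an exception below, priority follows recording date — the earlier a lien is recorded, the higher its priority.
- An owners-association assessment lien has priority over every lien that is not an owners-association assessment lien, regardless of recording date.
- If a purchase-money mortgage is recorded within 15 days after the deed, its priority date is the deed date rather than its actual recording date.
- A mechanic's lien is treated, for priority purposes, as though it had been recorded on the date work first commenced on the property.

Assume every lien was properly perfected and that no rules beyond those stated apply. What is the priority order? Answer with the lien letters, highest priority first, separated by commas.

D, B, E, C, A

Adjusting effective dates: A was recorded 75 days after the deed, outside the 15-day window, so it keeps its recording date; B's effective date is 3/27/2024, when work began; E is treated as recorded 7/12/2024, the work-commencement date.
D is an owners-association assessment lien, so it outranks all other liens regardless of date.
Among the remaining liens, by effective date: B (3/27/2024), E (7/12/2024), C (10/16/2024), A (8/1/2025).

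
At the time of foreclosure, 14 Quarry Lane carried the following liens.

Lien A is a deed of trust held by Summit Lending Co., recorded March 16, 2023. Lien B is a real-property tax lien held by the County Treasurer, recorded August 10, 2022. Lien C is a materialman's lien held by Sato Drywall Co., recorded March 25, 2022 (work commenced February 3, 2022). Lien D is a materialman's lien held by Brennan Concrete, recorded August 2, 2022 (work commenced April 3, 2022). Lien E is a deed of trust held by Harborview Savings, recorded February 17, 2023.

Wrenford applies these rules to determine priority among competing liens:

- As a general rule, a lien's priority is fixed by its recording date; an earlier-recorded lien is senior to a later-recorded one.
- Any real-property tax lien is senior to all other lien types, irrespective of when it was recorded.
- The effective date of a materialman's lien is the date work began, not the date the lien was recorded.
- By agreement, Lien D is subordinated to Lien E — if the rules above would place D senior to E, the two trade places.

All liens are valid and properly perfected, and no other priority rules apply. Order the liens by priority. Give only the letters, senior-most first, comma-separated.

Effective dates after the stated exceptions: C's effective date is February 3, 2022, when work began; D is treated as recorded April 3, 2022, the work-commencement date.
B is a real-property tax lien and takes priority over every other lien.
The other liens, earliest effective date first: C (February 3, 2022), D (April 3, 2022), E (February 17, 2023), A (March 16, 2023).
The subordination applies — D was senior to E — so D and E swap.

B, C, E, D, A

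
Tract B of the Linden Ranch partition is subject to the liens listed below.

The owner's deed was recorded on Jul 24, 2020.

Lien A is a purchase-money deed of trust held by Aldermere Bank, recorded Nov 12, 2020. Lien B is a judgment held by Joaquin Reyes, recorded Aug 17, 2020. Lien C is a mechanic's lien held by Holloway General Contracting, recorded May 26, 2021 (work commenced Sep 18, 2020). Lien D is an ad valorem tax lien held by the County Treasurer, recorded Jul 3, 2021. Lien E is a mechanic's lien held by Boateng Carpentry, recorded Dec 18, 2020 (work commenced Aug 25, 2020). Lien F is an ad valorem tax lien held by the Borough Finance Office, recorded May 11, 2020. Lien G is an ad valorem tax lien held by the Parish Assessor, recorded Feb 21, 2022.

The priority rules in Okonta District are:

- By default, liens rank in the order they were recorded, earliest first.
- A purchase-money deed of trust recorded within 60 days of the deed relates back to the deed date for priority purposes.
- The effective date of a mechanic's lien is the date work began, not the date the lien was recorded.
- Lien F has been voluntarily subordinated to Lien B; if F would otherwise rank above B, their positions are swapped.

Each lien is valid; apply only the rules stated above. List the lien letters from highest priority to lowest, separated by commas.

Effective dates after the stated exceptions: A was recorded 111 days after the deed — beyond 60 days — so no relation-back applies; C relates back to Sep 18, 2020 (work commenced); E is treated as recorded Aug 25, 2020, the work-commencement date.
Ordering by effective date: F (May 11, 2020), B (Aug 17, 2020), E (Aug 25, 2020), C (Sep 18, 2020), A (Nov 12, 2020), D (Jul 3, 2021), G (Feb 21, 2022).
The subordination applies — F was senior to B — so F and B swap.

B, F, E, C, A, D, G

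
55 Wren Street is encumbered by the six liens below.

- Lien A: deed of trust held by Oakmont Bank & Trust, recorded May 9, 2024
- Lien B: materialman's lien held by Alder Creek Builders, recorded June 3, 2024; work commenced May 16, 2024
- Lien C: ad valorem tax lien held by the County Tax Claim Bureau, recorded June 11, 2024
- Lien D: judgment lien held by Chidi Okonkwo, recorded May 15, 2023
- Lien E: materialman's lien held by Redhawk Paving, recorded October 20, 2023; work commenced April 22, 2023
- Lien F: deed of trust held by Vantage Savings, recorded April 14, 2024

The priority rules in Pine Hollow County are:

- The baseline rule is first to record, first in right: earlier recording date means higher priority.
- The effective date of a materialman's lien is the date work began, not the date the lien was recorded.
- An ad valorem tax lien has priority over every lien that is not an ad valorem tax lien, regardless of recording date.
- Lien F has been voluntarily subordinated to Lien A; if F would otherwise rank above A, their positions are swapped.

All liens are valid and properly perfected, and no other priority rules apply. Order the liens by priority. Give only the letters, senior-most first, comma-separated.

C, E, D, A, F, B

First, effective dates: B relates back to May 16, 2024 (work commenced); E relates back to April 22, 2023 (work commenced).
C, as an ad valorem tax lien, has superpriority and ranks first.
Remaining liens by effective date: E (April 22, 2023), D (May 15, 2023), F (April 14, 2024), A (May 9, 2024), B (May 16, 2024).
Because F would otherwise rank above A, the subordination swaps them.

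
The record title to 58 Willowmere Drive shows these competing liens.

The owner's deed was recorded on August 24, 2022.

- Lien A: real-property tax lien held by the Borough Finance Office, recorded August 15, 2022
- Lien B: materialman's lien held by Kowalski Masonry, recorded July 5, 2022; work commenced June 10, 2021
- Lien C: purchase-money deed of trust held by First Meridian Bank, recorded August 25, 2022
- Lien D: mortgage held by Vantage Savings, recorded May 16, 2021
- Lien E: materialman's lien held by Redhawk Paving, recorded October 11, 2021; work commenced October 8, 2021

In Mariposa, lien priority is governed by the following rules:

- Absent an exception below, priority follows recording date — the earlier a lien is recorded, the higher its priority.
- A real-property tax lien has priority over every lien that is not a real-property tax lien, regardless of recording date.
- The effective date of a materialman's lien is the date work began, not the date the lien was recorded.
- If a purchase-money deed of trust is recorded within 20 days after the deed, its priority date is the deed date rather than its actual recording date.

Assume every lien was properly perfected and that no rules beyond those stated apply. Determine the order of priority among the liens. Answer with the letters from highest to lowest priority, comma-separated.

A, D, B, E, C

Effective dates: B is treated as recorded June 10, 2021, the work-commencement date; C was recorded within the 20-day window, so its effective date is the deed date August 24, 2022; E is treated as recorded October 8, 2021, the work-commencement date.
A is a real-property tax lien, so it outranks all other liens regardless of date.
Among the remaining liens, by effective date: D (May 16, 2021), B (June 10, 2021), E (October 8, 2021), C (August 24, 2022).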